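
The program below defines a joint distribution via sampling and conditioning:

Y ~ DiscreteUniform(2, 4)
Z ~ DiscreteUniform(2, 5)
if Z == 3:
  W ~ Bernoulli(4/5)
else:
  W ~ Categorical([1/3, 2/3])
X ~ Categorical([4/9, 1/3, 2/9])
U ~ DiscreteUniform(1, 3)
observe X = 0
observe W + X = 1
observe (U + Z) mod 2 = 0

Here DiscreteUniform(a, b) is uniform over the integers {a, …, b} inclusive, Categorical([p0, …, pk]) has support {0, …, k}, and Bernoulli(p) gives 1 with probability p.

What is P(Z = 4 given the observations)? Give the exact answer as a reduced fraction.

Enumerate traces; 18 have nonzero weight after conditioning:
  (Y=2, Z=2, W=1, X=0, U=2) weight 2/243
  (Y=2, Z=3, W=1, X=0, U=1) weight 4/405
  (Y=2, Z=3, W=1, X=0, U=3) weight 4/405
  (Y=2, Z=4, W=1, X=0, U=2) weight 2/243
  (Y=2, Z=5, W=1, X=0, U=1) weight 2/243
  (Y=2, Z=5, W=1, X=0, U=3) weight 2/243
  (Y=3, Z=2, W=1, X=0, U=2) weight 2/243
  (Y=3, Z=3, W=1, X=0, U=1) weight 4/405
  … 10 more
Group by Z:
  weight(Z=2) = 2/81
  weight(Z=3) = 8/135
  weight(Z=4) = 2/81
  weight(Z=5) = 4/81
Total weight = 2/81 + 8/135 + 2/81 + 4/81 = 64/405
P(Z=2 | obs) = 2/81 / 64/405 = 5/32
P(Z=3 | obs) = 8/135 / 64/405 = 3/8
P(Z=4 | obs) = 2/81 / 64/405 = 5/32
P(Z=5 | obs) = 4/81 / 64/405 = 5/16

P(Z = 4 | obs) = 5/32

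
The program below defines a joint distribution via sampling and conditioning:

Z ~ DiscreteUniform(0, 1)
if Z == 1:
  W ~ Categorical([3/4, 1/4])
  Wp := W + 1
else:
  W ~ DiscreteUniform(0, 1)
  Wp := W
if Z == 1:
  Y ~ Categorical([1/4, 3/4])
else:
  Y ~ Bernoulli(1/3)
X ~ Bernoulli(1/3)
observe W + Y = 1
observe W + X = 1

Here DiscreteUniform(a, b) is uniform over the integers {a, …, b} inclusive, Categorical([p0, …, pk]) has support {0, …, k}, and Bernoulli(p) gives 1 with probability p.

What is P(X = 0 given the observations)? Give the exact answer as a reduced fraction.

P(X = 0 | obs) = 38/73

Enumerate traces; 4 have nonzero weight after conditioning:
  (Z=0, W=0, Y=1, X=1) weight 1/36
  (Z=0, W=1, Y=0, X=0) weight 1/9
  (Z=1, W=0, Y=1, X=1) weight 3/32
  (Z=1, W=1, Y=0, X=0) weight 1/48
Group by X:
  weight(X=0) = 19/144
  weight(X=1) = 35/288
Total weight = 19/144 + 35/288 = 73/288
P(X=0 | obs) = 19/144 / 73/288 = 38/73
P(X=1 | obs) = 35/288 / 73/288 = 35/73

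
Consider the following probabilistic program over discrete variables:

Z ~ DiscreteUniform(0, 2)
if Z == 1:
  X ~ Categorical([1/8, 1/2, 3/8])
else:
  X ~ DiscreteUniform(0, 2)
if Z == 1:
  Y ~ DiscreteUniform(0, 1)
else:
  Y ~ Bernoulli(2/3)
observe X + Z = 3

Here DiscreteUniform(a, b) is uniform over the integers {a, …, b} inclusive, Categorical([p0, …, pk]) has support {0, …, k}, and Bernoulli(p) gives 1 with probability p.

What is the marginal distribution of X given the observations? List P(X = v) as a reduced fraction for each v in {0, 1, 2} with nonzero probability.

Enumerate traces; 4 have nonzero weight after conditioning:
  (Z=1, X=2, Y=0) weight 1/16
  (Z=1, X=2, Y=1) weight 1/16
  (Z=2, X=1, Y=0) weight 1/27
  (Z=2, X=1, Y=1) weight 2/27
Group by X:
  weight(X=1) = 1/9
  weight(X=2) = 1/8
Total weight = 1/9 + 1/8 = 17/72
P(X=1 | obs) = 1/9 / 17/72 = 8/17
P(X=2 | obs) = 1/8 / 17/72 = 9/17

P(X=1) = 8/17, P(X=2) = 9/17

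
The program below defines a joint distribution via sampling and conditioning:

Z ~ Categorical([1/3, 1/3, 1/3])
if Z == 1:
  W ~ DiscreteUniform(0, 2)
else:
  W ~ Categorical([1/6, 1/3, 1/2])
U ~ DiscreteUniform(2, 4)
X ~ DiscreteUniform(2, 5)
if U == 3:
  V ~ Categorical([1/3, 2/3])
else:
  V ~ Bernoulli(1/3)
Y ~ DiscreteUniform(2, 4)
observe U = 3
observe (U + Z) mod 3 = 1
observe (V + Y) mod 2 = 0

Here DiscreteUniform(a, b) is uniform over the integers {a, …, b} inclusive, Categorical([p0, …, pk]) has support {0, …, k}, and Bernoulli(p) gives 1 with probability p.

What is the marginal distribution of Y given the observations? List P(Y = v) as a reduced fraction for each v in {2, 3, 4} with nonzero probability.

P(Y=2) = 1/4, P(Y=3) = 1/2, P(Y=4) = 1/4

Enumerate traces; 36 have nonzero weight after conditioning:
  (Z=1, W=0, U=3, X=2, V=0, Y=2) weight 1/972
  (Z=1, W=0, U=3, X=2, V=0, Y=4) weight 1/972
  (Z=1, W=0, U=3, X=2, V=1, Y=3) weight 1/486
  (Z=1, W=0, U=3, X=3, V=0, Y=2) weight 1/972
  (Z=1, W=0, U=3, X=3, V=0, Y=4) weight 1/972
  (Z=1, W=0, U=3, X=3, V=1, Y=3) weight 1/486
  (Z=1, W=0, U=3, X=4, V=0, Y=2) weight 1/972
  (Z=1, W=0, U=3, X=4, V=0, Y=4) weight 1/972
  … 28 more
Group by Y:
  weight(Y=2) = 1/81
  weight(Y=3) = 2/81
  weight(Y=4) = 1/81
Total weight = 1/81 + 2/81 + 1/81 = 4/81
P(Y=2 | obs) = 1/81 / 4/81 = 1/4
P(Y=3 | obs) = 2/81 / 4/81 = 1/2
P(Y=4 | obs) = 1/81 / 4/81 = 1/4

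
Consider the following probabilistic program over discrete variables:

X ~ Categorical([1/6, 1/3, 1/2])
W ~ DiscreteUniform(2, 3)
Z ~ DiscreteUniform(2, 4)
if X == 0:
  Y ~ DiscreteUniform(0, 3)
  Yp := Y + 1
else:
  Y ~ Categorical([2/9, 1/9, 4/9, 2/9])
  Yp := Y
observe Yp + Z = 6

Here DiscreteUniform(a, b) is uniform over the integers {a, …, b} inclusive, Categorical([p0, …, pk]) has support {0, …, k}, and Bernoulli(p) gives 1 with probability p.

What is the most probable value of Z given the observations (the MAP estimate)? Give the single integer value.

Enumerate traces; 14 have nonzero weight after conditioning:
  (X=0, W=2, Z=2, Y=3) weight 1/144
  (X=0, W=2, Z=3, Y=2) weight 1/144
  (X=0, W=2, Z=4, Y=1) weight 1/144
  (X=0, W=3, Z=2, Y=3) weight 1/144
  (X=0, W=3, Z=3, Y=2) weight 1/144
  (X=0, W=3, Z=4, Y=1) weight 1/144
  (X=1, W=2, Z=3, Y=3) weight 1/81
  (X=1, W=2, Z=4, Y=2) weight 2/81
  … 6 more
Group by Z:
  weight(Z=2) = 1/72
  weight(Z=3) = 49/648
  weight(Z=4) = 89/648
Total weight = 1/72 + 49/648 + 89/648 = 49/216
P(Z=2 | obs) = 1/72 / 49/216 = 3/49
P(Z=3 | obs) = 49/648 / 49/216 = 1/3
P(Z=4 | obs) = 89/648 / 49/216 = 89/147
argmax = 4

argmax_v P(Z = v | obs) = 4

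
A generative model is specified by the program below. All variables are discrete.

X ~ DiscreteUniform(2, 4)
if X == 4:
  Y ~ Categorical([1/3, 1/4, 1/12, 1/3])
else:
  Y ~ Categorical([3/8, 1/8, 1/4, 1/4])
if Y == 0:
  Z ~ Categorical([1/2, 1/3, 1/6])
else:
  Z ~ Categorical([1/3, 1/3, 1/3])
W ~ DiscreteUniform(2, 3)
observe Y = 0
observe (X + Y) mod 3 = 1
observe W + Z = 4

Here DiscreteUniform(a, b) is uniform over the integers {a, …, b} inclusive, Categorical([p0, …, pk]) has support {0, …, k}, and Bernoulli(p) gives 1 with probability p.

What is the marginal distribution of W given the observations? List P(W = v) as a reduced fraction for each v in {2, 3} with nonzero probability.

P(W=2) = 1/3, P(W=3) = 2/3

Enumerate traces; 2 have nonzero weight after conditioning:
  (X=4, Y=0, Z=1, W=3) weight 1/54
  (X=4, Y=0, Z=2, W=2) weight 1/108
Group by W:
  weight(W=2) = 1/108
  weight(W=3) = 1/54
Total weight = 1/108 + 1/54 = 1/36
P(W=2 | obs) = 1/108 / 1/36 = 1/3
P(W=3 | obs) = 1/54 / 1/36 = 2/3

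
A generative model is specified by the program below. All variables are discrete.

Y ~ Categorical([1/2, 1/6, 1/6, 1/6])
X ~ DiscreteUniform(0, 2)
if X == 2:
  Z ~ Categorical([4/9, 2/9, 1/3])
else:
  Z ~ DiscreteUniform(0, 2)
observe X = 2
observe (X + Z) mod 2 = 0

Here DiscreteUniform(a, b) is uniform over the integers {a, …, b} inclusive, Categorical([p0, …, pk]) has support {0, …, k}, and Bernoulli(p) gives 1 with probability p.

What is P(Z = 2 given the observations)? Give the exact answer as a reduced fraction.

P(Z = 2 | obs) = 3/7

Enumerate traces; 8 have nonzero weight after conditioning:
  (Y=0, X=2, Z=0) weight 2/27
  (Y=0, X=2, Z=2) weight 1/18
  (Y=1, X=2, Z=0) weight 2/81
  (Y=1, X=2, Z=2) weight 1/54
  (Y=2, X=2, Z=0) weight 2/81
  (Y=2, X=2, Z=2) weight 1/54
  (Y=3, X=2, Z=0) weight 2/81
  (Y=3, X=2, Z=2) weight 1/54
Group by Z:
  weight(Z=0) = 4/27
  weight(Z=2) = 1/9
Total weight = 4/27 + 1/9 = 7/27
P(Z=0 | obs) = 4/27 / 7/27 = 4/7
P(Z=2 | obs) = 1/9 / 7/27 = 3/7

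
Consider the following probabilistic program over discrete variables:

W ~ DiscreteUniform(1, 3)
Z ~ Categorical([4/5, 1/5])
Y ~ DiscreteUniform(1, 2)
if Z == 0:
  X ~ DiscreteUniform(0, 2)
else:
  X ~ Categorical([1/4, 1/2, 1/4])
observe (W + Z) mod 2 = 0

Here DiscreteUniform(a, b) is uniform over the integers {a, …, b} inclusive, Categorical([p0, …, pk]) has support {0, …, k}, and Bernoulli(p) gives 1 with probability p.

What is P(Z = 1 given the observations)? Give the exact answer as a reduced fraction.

P(Z = 1 | obs) = 1/3

Enumerate traces; 18 have nonzero weight after conditioning:
  (W=1, Z=1, Y=1, X=0) weight 1/120
  (W=1, Z=1, Y=1, X=1) weight 1/60
  (W=1, Z=1, Y=1, X=2) weight 1/120
  (W=1, Z=1, Y=2, X=0) weight 1/120
  (W=1, Z=1, Y=2, X=1) weight 1/60
  (W=1, Z=1, Y=2, X=2) weight 1/120
  (W=2, Z=0, Y=1, X=0) weight 2/45
  (W=2, Z=0, Y=1, X=1) weight 2/45
  … 10 more
Group by Z:
  weight(Z=0) = 4/15
  weight(Z=1) = 2/15
Total weight = 4/15 + 2/15 = 2/5
P(Z=0 | obs) = 4/15 / 2/5 = 2/3
P(Z=1 | obs) = 2/15 / 2/5 = 1/3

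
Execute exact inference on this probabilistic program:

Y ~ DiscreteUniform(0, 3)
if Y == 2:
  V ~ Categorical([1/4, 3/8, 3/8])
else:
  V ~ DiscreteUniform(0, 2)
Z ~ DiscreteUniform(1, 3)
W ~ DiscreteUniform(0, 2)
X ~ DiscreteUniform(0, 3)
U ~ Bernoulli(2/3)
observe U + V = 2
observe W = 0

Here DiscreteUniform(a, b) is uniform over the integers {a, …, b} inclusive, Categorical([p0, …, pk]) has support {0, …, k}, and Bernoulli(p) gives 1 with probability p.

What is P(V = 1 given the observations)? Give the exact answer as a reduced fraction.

P(V = 1 | obs) = 2/3

Enumerate traces; 96 have nonzero weight after conditioning:
  (Y=0, V=1, Z=1, W=0, X=0, U=1) weight 1/648
  (Y=0, V=1, Z=1, W=0, X=1, U=1) weight 1/648
  (Y=0, V=1, Z=1, W=0, X=2, U=1) weight 1/648
  (Y=0, V=1, Z=1, W=0, X=3, U=1) weight 1/648
  (Y=0, V=1, Z=2, W=0, X=0, U=1) weight 1/648
  (Y=0, V=1, Z=2, W=0, X=1, U=1) weight 1/648
  (Y=0, V=1, Z=2, W=0, X=2, U=1) weight 1/648
  (Y=0, V=1, Z=2, W=0, X=3, U=1) weight 1/648
  (Y=0, V=2, Z=1, W=0, X=0, U=0) weight 1/1296
  … 87 more
Group by V:
  weight(V=1) = 11/144
  weight(V=2) = 11/288
Total weight = 11/144 + 11/288 = 11/96
P(V=1 | obs) = 11/144 / 11/96 = 2/3
P(V=2 | obs) = 11/288 / 11/96 = 1/3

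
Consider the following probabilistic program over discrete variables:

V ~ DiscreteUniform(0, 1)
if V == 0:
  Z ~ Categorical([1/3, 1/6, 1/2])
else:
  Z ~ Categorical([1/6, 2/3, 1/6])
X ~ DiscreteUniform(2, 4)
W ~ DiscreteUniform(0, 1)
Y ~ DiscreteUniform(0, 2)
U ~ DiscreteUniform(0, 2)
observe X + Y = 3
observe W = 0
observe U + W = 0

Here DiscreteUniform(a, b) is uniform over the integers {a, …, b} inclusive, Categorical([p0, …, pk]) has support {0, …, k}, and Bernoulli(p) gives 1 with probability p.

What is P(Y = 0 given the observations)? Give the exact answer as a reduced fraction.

Enumerate traces; 12 have nonzero weight after conditioning:
  (V=0, Z=0, X=2, W=0, Y=1, U=0) weight 1/324
  (V=0, Z=0, X=3, W=0, Y=0, U=0) weight 1/324
  (V=0, Z=1, X=2, W=0, Y=1, U=0) weight 1/648
  (V=0, Z=1, X=3, W=0, Y=0, U=0) weight 1/648
  (V=0, Z=2, X=2, W=0, Y=1, U=0) weight 1/216
  (V=0, Z=2, X=3, W=0, Y=0, U=0) weight 1/216
  (V=1, Z=0, X=2, W=0, Y=1, U=0) weight 1/648
  (V=1, Z=0, X=3, W=0, Y=0, U=0) weight 1/648
  … 4 more
Group by Y:
  weight(Y=0) = 1/54
  weight(Y=1) = 1/54
Total weight = 1/54 + 1/54 = 1/27
P(Y=0 | obs) = 1/54 / 1/27 = 1/2
P(Y=1 | obs) = 1/54 / 1/27 = 1/2

P(Y = 0 | obs) = 1/2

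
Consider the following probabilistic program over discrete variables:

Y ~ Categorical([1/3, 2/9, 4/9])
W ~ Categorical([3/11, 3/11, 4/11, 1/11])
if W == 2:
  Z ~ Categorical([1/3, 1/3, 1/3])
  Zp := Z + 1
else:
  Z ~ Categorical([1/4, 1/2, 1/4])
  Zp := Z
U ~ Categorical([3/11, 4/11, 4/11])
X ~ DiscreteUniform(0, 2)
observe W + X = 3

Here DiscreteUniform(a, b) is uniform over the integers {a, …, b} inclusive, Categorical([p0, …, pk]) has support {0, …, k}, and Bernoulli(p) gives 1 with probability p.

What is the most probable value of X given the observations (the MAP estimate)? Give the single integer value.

Enumerate traces; 81 have nonzero weight after conditioning:
  (Y=0, W=1, Z=0, U=0, X=2) weight 1/484
  (Y=0, W=1, Z=0, U=1, X=2) weight 1/363
  (Y=0, W=1, Z=0, U=2, X=2) weight 1/363
  (Y=0, W=1, Z=1, U=0, X=2) weight 1/242
  (Y=0, W=1, Z=1, U=1, X=2) weight 2/363
  (Y=0, W=1, Z=1, U=2, X=2) weight 2/363
  (Y=0, W=1, Z=2, U=0, X=2) weight 1/484
  (Y=0, W=1, Z=2, U=1, X=2) weight 1/363
  (Y=0, W=2, Z=0, U=0, X=1) weight 4/1089
  (Y=0, W=3, Z=0, U=0, X=0) weight 1/1452
  … 71 more
Group by X:
  weight(X=0) = 1/33
  weight(X=1) = 4/33
  weight(X=2) = 1/11
Total weight = 1/33 + 4/33 + 1/11 = 8/33
P(X=0 | obs) = 1/33 / 8/33 = 1/8
P(X=1 | obs) = 4/33 / 8/33 = 1/2
P(X=2 | obs) = 1/11 / 8/33 = 3/8
argmax = 1

argmax_v P(X = v | obs) = 1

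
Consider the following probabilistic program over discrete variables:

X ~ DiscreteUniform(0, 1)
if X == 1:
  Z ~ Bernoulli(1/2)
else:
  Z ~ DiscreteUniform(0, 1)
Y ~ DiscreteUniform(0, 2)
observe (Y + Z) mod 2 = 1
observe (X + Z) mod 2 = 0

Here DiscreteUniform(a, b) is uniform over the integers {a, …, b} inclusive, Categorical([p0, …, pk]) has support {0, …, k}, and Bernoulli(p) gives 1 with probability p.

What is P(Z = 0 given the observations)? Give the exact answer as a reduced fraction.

P(Z = 0 | obs) = 1/3

Enumerate traces; 3 have nonzero weight after conditioning:
  (X=0, Z=0, Y=1) weight 1/12
  (X=1, Z=1, Y=0) weight 1/12
  (X=1, Z=1, Y=2) weight 1/12
Group by Z:
  weight(Z=0) = 1/12
  weight(Z=1) = 1/6
Total weight = 1/12 + 1/6 = 1/4
P(Z=0 | obs) = 1/12 / 1/4 = 1/3
P(Z=1 | obs) = 1/6 / 1/4 = 2/3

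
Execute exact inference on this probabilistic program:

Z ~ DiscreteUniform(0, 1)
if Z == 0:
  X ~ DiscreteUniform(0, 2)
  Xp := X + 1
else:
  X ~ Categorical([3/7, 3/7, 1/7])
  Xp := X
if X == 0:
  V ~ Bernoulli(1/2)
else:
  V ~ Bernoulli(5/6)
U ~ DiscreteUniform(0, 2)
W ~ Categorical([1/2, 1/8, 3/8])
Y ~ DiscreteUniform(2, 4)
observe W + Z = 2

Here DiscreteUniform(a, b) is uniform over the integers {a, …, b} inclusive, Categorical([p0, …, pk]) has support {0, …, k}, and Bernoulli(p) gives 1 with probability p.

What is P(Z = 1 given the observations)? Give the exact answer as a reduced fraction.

Enumerate traces; 108 have nonzero weight after conditioning:
  (Z=0, X=0, V=0, U=0, W=2, Y=2) weight 1/288
  (Z=0, X=0, V=0, U=0, W=2, Y=3) weight 1/288
  (Z=0, X=0, V=0, U=0, W=2, Y=4) weight 1/288
  (Z=0, X=0, V=0, U=1, W=2, Y=2) weight 1/288
  (Z=0, X=0, V=0, U=1, W=2, Y=3) weight 1/288
  (Z=0, X=0, V=0, U=1, W=2, Y=4) weight 1/288
  (Z=0, X=0, V=0, U=2, W=2, Y=2) weight 1/288
  (Z=0, X=0, V=0, U=2, W=2, Y=3) weight 1/288
  (Z=1, X=0, V=0, U=0, W=1, Y=2) weight 1/672
  … 99 more
Group by Z:
  weight(Z=0) = 3/16
  weight(Z=1) = 1/16
Total weight = 3/16 + 1/16 = 1/4
P(Z=0 | obs) = 3/16 / 1/4 = 3/4
P(Z=1 | obs) = 1/16 / 1/4 = 1/4

P(Z = 1 | obs) = 1/4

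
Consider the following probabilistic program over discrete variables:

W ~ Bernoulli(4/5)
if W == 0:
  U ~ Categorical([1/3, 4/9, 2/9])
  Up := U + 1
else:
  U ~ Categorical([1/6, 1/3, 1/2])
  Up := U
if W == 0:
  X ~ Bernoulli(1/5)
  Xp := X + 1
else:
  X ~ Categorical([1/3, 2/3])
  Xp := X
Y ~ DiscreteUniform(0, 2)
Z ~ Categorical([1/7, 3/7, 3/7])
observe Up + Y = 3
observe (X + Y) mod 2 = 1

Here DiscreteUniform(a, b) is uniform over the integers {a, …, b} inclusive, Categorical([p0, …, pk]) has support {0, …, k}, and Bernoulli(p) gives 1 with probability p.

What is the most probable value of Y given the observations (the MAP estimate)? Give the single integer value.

Enumerate traces; 15 have nonzero weight after conditioning:
  (W=0, U=0, X=1, Y=2, Z=0) weight 1/1575
  (W=0, U=0, X=1, Y=2, Z=1) weight 1/525
  (W=0, U=0, X=1, Y=2, Z=2) weight 1/525
  (W=0, U=1, X=0, Y=1, Z=0) weight 16/4725
  (W=0, U=1, X=0, Y=1, Z=1) weight 16/1575
  (W=0, U=1, X=0, Y=1, Z=2) weight 16/1575
  (W=0, U=2, X=1, Y=0, Z=0) weight 2/4725
  (W=0, U=2, X=1, Y=0, Z=1) weight 2/1575
  … 7 more
Group by Y:
  weight(Y=0) = 2/675
  weight(Y=1) = 46/675
  weight(Y=2) = 43/675
Total weight = 2/675 + 46/675 + 43/675 = 91/675
P(Y=0 | obs) = 2/675 / 91/675 = 2/91
P(Y=1 | obs) = 46/675 / 91/675 = 46/91
P(Y=2 | obs) = 43/675 / 91/675 = 43/91
argmax = 1

argmax_v P(Y = v | obs) = 1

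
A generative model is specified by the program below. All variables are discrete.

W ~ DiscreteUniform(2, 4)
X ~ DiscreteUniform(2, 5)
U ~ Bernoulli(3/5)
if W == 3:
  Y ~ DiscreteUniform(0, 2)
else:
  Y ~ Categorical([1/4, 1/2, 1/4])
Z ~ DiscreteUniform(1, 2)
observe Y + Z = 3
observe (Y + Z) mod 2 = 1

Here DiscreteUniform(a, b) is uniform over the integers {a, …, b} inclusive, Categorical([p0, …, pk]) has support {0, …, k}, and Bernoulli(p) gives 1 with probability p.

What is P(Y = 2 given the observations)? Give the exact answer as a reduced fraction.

Enumerate traces; 48 have nonzero weight after conditioning:
  (W=2, X=2, U=0, Y=1, Z=2) weight 1/120
  (W=2, X=2, U=0, Y=2, Z=1) weight 1/240
  (W=2, X=2, U=1, Y=1, Z=2) weight 1/80
  (W=2, X=2, U=1, Y=2, Z=1) weight 1/160
  (W=2, X=3, U=0, Y=1, Z=2) weight 1/120
  (W=2, X=3, U=0, Y=2, Z=1) weight 1/240
  (W=2, X=3, U=1, Y=1, Z=2) weight 1/80
  (W=2, X=3, U=1, Y=2, Z=1) weight 1/160
  … 40 more
Group by Y:
  weight(Y=1) = 2/9
  weight(Y=2) = 5/36
Total weight = 2/9 + 5/36 = 13/36
P(Y=1 | obs) = 2/9 / 13/36 = 8/13
P(Y=2 | obs) = 5/36 / 13/36 = 5/13

P(Y = 2 | obs) = 5/13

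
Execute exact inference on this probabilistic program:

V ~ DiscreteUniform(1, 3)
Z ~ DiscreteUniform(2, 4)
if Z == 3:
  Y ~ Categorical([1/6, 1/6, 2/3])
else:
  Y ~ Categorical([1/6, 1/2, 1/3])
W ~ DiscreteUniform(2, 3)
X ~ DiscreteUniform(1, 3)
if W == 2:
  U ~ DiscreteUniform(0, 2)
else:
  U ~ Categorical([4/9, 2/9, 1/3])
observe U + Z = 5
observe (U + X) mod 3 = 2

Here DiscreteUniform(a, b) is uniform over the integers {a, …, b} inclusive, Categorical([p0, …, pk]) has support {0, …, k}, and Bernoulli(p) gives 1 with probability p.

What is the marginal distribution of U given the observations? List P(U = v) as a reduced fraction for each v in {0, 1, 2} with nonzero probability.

P(U=1) = 5/11, P(U=2) = 6/11

Enumerate traces; 36 have nonzero weight after conditioning:
  (V=1, Z=3, Y=0, W=2, X=3, U=2) weight 1/972
  (V=1, Z=3, Y=0, W=3, X=3, U=2) weight 1/972
  (V=1, Z=3, Y=1, W=2, X=3, U=2) weight 1/972
  (V=1, Z=3, Y=1, W=3, X=3, U=2) weight 1/972
  (V=1, Z=3, Y=2, W=2, X=3, U=2) weight 1/243
  (V=1, Z=3, Y=2, W=3, X=3, U=2) weight 1/243
  (V=1, Z=4, Y=0, W=2, X=1, U=1) weight 1/972
  (V=1, Z=4, Y=0, W=3, X=1, U=1) weight 1/1458
  … 28 more
Group by U:
  weight(U=1) = 5/162
  weight(U=2) = 1/27
Total weight = 5/162 + 1/27 = 11/162
P(U=1 | obs) = 5/162 / 11/162 = 5/11
P(U=2 | obs) = 1/27 / 11/162 = 6/11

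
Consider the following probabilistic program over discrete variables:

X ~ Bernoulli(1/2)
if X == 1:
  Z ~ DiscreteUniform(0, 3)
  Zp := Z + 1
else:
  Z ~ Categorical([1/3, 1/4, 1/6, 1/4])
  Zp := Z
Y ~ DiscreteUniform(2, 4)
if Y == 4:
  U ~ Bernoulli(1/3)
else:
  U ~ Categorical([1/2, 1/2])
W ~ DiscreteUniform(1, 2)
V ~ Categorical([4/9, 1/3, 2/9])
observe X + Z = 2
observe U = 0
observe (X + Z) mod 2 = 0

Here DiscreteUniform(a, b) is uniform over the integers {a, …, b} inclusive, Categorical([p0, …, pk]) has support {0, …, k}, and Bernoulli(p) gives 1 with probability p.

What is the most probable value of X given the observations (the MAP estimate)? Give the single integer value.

Enumerate traces; 36 have nonzero weight after conditioning:
  (X=0, Z=2, Y=2, U=0, W=1, V=0) weight 1/324
  (X=0, Z=2, Y=2, U=0, W=1, V=1) weight 1/432
  (X=0, Z=2, Y=2, U=0, W=1, V=2) weight 1/648
  (X=0, Z=2, Y=2, U=0, W=2, V=0) weight 1/324
  (X=0, Z=2, Y=2, U=0, W=2, V=1) weight 1/432
  (X=0, Z=2, Y=2, U=0, W=2, V=2) weight 1/648
  (X=0, Z=2, Y=3, U=0, W=1, V=0) weight 1/324
  (X=0, Z=2, Y=3, U=0, W=1, V=1) weight 1/432
  (X=1, Z=1, Y=2, U=0, W=1, V=0) weight 1/216
  … 27 more
Group by X:
  weight(X=0) = 5/108
  weight(X=1) = 5/72
Total weight = 5/108 + 5/72 = 25/216
P(X=0 | obs) = 5/108 / 25/216 = 2/5
P(X=1 | obs) = 5/72 / 25/216 = 3/5
argmax = 1

argmax_v P(X = v | obs) = 1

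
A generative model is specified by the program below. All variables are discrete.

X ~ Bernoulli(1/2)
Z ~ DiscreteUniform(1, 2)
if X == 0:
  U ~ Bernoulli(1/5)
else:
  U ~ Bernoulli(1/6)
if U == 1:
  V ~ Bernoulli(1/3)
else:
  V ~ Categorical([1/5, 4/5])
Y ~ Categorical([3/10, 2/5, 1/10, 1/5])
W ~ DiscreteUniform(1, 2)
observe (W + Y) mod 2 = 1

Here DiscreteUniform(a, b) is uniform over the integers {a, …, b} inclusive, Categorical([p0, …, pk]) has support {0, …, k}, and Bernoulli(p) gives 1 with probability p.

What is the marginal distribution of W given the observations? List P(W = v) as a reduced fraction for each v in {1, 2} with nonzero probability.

P(W=1) = 2/5, P(W=2) = 3/5

Enumerate traces; 64 have nonzero weight after conditioning:
  (X=0, Z=1, U=0, V=0, Y=0, W=1) weight 3/500
  (X=0, Z=1, U=0, V=0, Y=1, W=2) weight 1/125
  (X=0, Z=1, U=0, V=0, Y=2, W=1) weight 1/500
  (X=0, Z=1, U=0, V=0, Y=3, W=2) weight 1/250
  (X=0, Z=1, U=0, V=1, Y=0, W=1) weight 3/125
  (X=0, Z=1, U=0, V=1, Y=1, W=2) weight 4/125
  (X=0, Z=1, U=0, V=1, Y=2, W=1) weight 1/125
  (X=0, Z=1, U=0, V=1, Y=3, W=2) weight 2/125
  … 56 more
Group by W:
  weight(W=1) = 1/5
  weight(W=2) = 3/10
Total weight = 1/5 + 3/10 = 1/2
P(W=1 | obs) = 1/5 / 1/2 = 2/5
P(W=2 | obs) = 3/10 / 1/2 = 3/5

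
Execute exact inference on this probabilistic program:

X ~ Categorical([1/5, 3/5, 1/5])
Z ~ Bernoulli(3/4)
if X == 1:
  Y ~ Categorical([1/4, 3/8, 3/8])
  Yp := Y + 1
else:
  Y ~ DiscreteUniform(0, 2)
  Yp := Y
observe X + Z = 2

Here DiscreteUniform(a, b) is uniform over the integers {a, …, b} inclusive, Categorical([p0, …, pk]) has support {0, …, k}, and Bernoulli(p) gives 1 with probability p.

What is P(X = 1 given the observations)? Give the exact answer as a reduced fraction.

Enumerate traces; 6 have nonzero weight after conditioning:
  (X=1, Z=1, Y=0) weight 9/80
  (X=1, Z=1, Y=1) weight 27/160
  (X=1, Z=1, Y=2) weight 27/160
  (X=2, Z=0, Y=0) weight 1/60
  (X=2, Z=0, Y=1) weight 1/60
  (X=2, Z=0, Y=2) weight 1/60
Group by X:
  weight(X=1) = 9/20
  weight(X=2) = 1/20
Total weight = 9/20 + 1/20 = 1/2
P(X=1 | obs) = 9/20 / 1/2 = 9/10
P(X=2 | obs) = 1/20 / 1/2 = 1/10

P(X = 1 | obs) = 9/10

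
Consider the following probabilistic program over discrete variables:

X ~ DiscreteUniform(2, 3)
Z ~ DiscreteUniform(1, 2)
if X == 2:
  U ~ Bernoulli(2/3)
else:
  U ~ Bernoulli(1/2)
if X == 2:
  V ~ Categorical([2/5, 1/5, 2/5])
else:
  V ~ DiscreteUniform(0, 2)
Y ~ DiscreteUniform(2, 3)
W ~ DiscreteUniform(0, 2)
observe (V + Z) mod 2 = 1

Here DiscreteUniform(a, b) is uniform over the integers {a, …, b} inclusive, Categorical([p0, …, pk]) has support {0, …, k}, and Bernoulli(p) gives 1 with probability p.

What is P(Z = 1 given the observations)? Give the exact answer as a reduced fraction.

Enumerate traces; 72 have nonzero weight after conditioning:
  (X=2, Z=1, U=0, V=0, Y=2, W=0) weight 1/180
  (X=2, Z=1, U=0, V=0, Y=2, W=1) weight 1/180
  (X=2, Z=1, U=0, V=0, Y=2, W=2) weight 1/180
  (X=2, Z=1, U=0, V=0, Y=3, W=0) weight 1/180
  (X=2, Z=1, U=0, V=0, Y=3, W=1) weight 1/180
  (X=2, Z=1, U=0, V=0, Y=3, W=2) weight 1/180
  (X=2, Z=1, U=0, V=2, Y=2, W=0) weight 1/180
  (X=2, Z=1, U=0, V=2, Y=2, W=1) weight 1/180
  (X=2, Z=2, U=0, V=1, Y=2, W=0) weight 1/360
  … 63 more
Group by Z:
  weight(Z=1) = 11/30
  weight(Z=2) = 2/15
Total weight = 11/30 + 2/15 = 1/2
P(Z=1 | obs) = 11/30 / 1/2 = 11/15
P(Z=2 | obs) = 2/15 / 1/2 = 4/15

P(Z = 1 | obs) = 11/15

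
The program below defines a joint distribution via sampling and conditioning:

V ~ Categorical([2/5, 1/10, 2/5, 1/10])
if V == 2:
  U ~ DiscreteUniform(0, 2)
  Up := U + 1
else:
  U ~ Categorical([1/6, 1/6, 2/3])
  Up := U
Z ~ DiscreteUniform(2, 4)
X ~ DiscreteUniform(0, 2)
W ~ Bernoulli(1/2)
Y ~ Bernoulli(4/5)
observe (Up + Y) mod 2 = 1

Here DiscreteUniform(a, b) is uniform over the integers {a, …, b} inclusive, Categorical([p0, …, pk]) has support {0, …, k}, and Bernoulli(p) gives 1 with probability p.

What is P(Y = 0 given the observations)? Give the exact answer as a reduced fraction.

Enumerate traces; 216 have nonzero weight after conditioning:
  (V=0, U=0, Z=2, X=0, W=0, Y=1) weight 2/675
  (V=0, U=0, Z=2, X=0, W=1, Y=1) weight 2/675
  (V=0, U=0, Z=2, X=1, W=0, Y=1) weight 2/675
  (V=0, U=0, Z=2, X=1, W=1, Y=1) weight 2/675
  (V=0, U=0, Z=2, X=2, W=0, Y=1) weight 2/675
  (V=0, U=0, Z=2, X=2, W=1, Y=1) weight 2/675
  (V=0, U=0, Z=3, X=0, W=0, Y=1) weight 2/675
  (V=0, U=0, Z=3, X=0, W=1, Y=1) weight 2/675
  (V=0, U=1, Z=2, X=0, W=0, Y=0) weight 1/1350
  … 207 more
Group by Y:
  weight(Y=0) = 11/150
  weight(Y=1) = 38/75
Total weight = 11/150 + 38/75 = 29/50
P(Y=0 | obs) = 11/150 / 29/50 = 11/87
P(Y=1 | obs) = 38/75 / 29/50 = 76/87

P(Y = 0 | obs) = 11/87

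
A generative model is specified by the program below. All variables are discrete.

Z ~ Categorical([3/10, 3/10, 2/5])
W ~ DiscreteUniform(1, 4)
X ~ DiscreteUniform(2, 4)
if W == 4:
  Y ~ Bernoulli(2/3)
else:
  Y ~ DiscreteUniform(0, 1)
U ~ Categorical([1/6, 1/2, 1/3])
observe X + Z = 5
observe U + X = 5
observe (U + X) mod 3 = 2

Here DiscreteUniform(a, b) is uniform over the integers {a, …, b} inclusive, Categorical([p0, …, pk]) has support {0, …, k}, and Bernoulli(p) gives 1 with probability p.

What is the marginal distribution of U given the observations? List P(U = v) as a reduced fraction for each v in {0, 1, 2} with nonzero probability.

Enumerate traces; 16 have nonzero weight after conditioning:
  (Z=1, W=1, X=4, Y=0, U=1) weight 1/160
  (Z=1, W=1, X=4, Y=1, U=1) weight 1/160
  (Z=1, W=2, X=4, Y=0, U=1) weight 1/160
  (Z=1, W=2, X=4, Y=1, U=1) weight 1/160
  (Z=1, W=3, X=4, Y=0, U=1) weight 1/160
  (Z=1, W=3, X=4, Y=1, U=1) weight 1/160
  (Z=1, W=4, X=4, Y=0, U=1) weight 1/240
  (Z=1, W=4, X=4, Y=1, U=1) weight 1/120
  (Z=2, W=1, X=3, Y=0, U=2) weight 1/180
  … 7 more
Group by U:
  weight(U=1) = 1/20
  weight(U=2) = 2/45
Total weight = 1/20 + 2/45 = 17/180
P(U=1 | obs) = 1/20 / 17/180 = 9/17
P(U=2 | obs) = 2/45 / 17/180 = 8/17

P(U=1) = 9/17, P(U=2) = 8/17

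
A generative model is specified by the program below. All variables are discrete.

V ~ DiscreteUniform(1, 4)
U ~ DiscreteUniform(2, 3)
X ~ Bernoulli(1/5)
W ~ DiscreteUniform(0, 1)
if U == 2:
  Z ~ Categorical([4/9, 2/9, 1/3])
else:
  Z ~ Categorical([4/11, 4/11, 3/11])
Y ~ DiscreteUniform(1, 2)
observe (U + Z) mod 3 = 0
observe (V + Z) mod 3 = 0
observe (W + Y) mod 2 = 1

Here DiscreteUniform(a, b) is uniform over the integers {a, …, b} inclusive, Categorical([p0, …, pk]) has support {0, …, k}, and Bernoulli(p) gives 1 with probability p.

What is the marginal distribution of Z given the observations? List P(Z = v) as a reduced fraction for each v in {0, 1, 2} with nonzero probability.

Enumerate traces; 8 have nonzero weight after conditioning:
  (V=2, U=2, X=0, W=0, Z=1, Y=1) weight 1/180
  (V=2, U=2, X=0, W=1, Z=1, Y=2) weight 1/180
  (V=2, U=2, X=1, W=0, Z=1, Y=1) weight 1/720
  (V=2, U=2, X=1, W=1, Z=1, Y=2) weight 1/720
  (V=3, U=3, X=0, W=0, Z=0, Y=1) weight 1/110
  (V=3, U=3, X=0, W=1, Z=0, Y=2) weight 1/110
  (V=3, U=3, X=1, W=0, Z=0, Y=1) weight 1/440
  (V=3, U=3, X=1, W=1, Z=0, Y=2) weight 1/440
Group by Z:
  weight(Z=0) = 1/44
  weight(Z=1) = 1/72
Total weight = 1/44 + 1/72 = 29/792
P(Z=0 | obs) = 1/44 / 29/792 = 18/29
P(Z=1 | obs) = 1/72 / 29/792 = 11/29

P(Z=0) = 18/29, P(Z=1) = 11/29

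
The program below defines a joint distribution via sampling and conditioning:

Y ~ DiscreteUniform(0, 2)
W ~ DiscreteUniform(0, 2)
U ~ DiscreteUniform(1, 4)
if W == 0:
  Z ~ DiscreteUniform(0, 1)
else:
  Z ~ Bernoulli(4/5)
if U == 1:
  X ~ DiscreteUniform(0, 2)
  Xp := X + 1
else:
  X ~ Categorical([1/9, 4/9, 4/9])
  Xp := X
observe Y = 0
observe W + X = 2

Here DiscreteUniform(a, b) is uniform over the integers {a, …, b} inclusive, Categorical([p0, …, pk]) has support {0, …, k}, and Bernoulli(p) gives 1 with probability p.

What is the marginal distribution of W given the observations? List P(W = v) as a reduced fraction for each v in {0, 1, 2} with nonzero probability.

Enumerate traces; 24 have nonzero weight after conditioning:
  (Y=0, W=0, U=1, Z=0, X=2) weight 1/216
  (Y=0, W=0, U=1, Z=1, X=2) weight 1/216
  (Y=0, W=0, U=2, Z=0, X=2) weight 1/162
  (Y=0, W=0, U=2, Z=1, X=2) weight 1/162
  (Y=0, W=0, U=3, Z=0, X=2) weight 1/162
  (Y=0, W=0, U=3, Z=1, X=2) weight 1/162
  (Y=0, W=0, U=4, Z=0, X=2) weight 1/162
  (Y=0, W=0, U=4, Z=1, X=2) weight 1/162
  (Y=0, W=1, U=1, Z=0, X=1) weight 1/540
  (Y=0, W=2, U=1, Z=0, X=0) weight 1/540
  … 14 more
Group by W:
  weight(W=0) = 5/108
  weight(W=1) = 5/108
  weight(W=2) = 1/54
Total weight = 5/108 + 5/108 + 1/54 = 1/9
P(W=0 | obs) = 5/108 / 1/9 = 5/12
P(W=1 | obs) = 5/108 / 1/9 = 5/12
P(W=2 | obs) = 1/54 / 1/9 = 1/6

P(W=0) = 5/12, P(W=1) = 5/12, P(W=2) = 1/6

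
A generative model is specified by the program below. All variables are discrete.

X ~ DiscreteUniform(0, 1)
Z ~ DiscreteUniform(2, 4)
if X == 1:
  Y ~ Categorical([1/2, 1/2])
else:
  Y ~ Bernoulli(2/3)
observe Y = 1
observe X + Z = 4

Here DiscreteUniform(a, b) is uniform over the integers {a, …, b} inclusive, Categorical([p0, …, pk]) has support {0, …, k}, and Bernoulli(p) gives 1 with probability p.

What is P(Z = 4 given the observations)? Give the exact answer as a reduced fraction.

P(Z = 4 | obs) = 4/7

Enumerate traces; 2 have nonzero weight after conditioning:
  (X=0, Z=4, Y=1) weight 1/9
  (X=1, Z=3, Y=1) weight 1/12
Group by Z:
  weight(Z=3) = 1/12
  weight(Z=4) = 1/9
Total weight = 1/12 + 1/9 = 7/36
P(Z=3 | obs) = 1/12 / 7/36 = 3/7
P(Z=4 | obs) = 1/9 / 7/36 = 4/7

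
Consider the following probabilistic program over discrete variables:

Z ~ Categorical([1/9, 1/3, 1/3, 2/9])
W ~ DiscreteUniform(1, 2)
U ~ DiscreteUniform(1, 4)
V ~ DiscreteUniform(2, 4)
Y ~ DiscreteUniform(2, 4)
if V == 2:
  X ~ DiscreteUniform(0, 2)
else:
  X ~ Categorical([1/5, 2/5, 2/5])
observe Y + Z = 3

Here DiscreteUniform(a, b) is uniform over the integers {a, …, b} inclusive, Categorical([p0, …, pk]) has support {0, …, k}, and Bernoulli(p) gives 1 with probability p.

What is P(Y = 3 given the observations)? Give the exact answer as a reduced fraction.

Enumerate traces; 144 have nonzero weight after conditioning:
  (Z=0, W=1, U=1, V=2, Y=3, X=0) weight 1/1944
  (Z=0, W=1, U=1, V=2, Y=3, X=1) weight 1/1944
  (Z=0, W=1, U=1, V=2, Y=3, X=2) weight 1/1944
  (Z=0, W=1, U=1, V=3, Y=3, X=0) weight 1/3240
  (Z=0, W=1, U=1, V=3, Y=3, X=1) weight 1/1620
  (Z=0, W=1, U=1, V=3, Y=3, X=2) weight 1/1620
  (Z=0, W=1, U=1, V=4, Y=3, X=0) weight 1/3240
  (Z=0, W=1, U=1, V=4, Y=3, X=1) weight 1/1620
  (Z=1, W=1, U=1, V=2, Y=2, X=0) weight 1/648
  … 135 more
Group by Y:
  weight(Y=2) = 1/9
  weight(Y=3) = 1/27
Total weight = 1/9 + 1/27 = 4/27
P(Y=2 | obs) = 1/9 / 4/27 = 3/4
P(Y=3 | obs) = 1/27 / 4/27 = 1/4

P(Y = 3 | obs) = 1/4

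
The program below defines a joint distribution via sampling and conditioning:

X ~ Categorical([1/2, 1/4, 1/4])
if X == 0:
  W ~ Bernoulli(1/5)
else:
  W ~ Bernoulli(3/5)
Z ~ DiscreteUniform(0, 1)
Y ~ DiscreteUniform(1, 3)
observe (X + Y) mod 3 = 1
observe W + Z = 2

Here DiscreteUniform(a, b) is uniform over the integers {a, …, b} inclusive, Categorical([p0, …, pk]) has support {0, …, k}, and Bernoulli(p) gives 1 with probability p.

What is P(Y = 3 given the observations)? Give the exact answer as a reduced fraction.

Enumerate traces; 3 have nonzero weight after conditioning:
  (X=0, W=1, Z=1, Y=1) weight 1/60
  (X=1, W=1, Z=1, Y=3) weight 1/40
  (X=2, W=1, Z=1, Y=2) weight 1/40
Group by Y:
  weight(Y=1) = 1/60
  weight(Y=2) = 1/40
  weight(Y=3) = 1/40
Total weight = 1/60 + 1/40 + 1/40 = 1/15
P(Y=1 | obs) = 1/60 / 1/15 = 1/4
P(Y=2 | obs) = 1/40 / 1/15 = 3/8
P(Y=3 | obs) = 1/40 / 1/15 = 3/8

P(Y = 3 | obs) = 3/8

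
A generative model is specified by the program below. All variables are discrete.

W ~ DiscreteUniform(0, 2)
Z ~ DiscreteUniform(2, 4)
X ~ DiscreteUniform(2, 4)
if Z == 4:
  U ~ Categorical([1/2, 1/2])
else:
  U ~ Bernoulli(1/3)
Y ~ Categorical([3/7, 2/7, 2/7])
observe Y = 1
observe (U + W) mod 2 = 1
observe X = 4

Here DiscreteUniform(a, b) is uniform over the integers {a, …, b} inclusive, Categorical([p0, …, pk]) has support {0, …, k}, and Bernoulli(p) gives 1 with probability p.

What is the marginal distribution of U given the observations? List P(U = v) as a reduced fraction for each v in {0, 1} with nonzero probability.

Enumerate traces; 9 have nonzero weight after conditioning:
  (W=0, Z=2, X=4, U=1, Y=1) weight 2/567
  (W=0, Z=3, X=4, U=1, Y=1) weight 2/567
  (W=0, Z=4, X=4, U=1, Y=1) weight 1/189
  (W=1, Z=2, X=4, U=0, Y=1) weight 4/567
  (W=1, Z=3, X=4, U=0, Y=1) weight 4/567
  (W=1, Z=4, X=4, U=0, Y=1) weight 1/189
  (W=2, Z=2, X=4, U=1, Y=1) weight 2/567
  (W=2, Z=3, X=4, U=1, Y=1) weight 2/567
  … 1 more
Group by U:
  weight(U=0) = 11/567
  weight(U=1) = 2/81
Total weight = 11/567 + 2/81 = 25/567
P(U=0 | obs) = 11/567 / 25/567 = 11/25
P(U=1 | obs) = 2/81 / 25/567 = 14/25

P(U=0) = 11/25, P(U=1) = 14/25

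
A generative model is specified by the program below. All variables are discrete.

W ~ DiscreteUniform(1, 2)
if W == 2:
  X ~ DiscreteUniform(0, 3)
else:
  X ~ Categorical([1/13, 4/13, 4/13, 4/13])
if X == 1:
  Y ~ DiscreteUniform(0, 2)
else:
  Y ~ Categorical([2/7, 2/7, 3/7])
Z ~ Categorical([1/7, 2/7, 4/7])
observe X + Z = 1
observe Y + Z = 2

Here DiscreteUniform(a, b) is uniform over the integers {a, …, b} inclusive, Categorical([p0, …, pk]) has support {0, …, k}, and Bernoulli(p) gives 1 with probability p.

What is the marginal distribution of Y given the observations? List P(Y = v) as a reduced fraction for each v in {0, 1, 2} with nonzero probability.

P(Y=1) = 204/407, P(Y=2) = 203/407

Enumerate traces; 4 have nonzero weight after conditioning:
  (W=1, X=0, Y=1, Z=1) weight 2/637
  (W=1, X=1, Y=2, Z=0) weight 2/273
  (W=2, X=0, Y=1, Z=1) weight 1/98
  (W=2, X=1, Y=2, Z=0) weight 1/168
Group by Y:
  weight(Y=1) = 17/1274
  weight(Y=2) = 29/2184
Total weight = 17/1274 + 29/2184 = 407/15288
P(Y=1 | obs) = 17/1274 / 407/15288 = 204/407
P(Y=2 | obs) = 29/2184 / 407/15288 = 203/407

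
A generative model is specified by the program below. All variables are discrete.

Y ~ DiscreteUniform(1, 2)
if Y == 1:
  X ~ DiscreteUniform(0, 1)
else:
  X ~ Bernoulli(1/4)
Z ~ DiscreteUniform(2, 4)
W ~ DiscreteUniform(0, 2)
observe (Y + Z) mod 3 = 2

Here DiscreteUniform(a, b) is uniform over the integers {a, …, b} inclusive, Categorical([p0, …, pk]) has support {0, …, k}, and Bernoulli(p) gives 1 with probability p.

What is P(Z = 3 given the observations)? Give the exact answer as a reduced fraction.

P(Z = 3 | obs) = 1/2

Enumerate traces; 12 have nonzero weight after conditioning:
  (Y=1, X=0, Z=4, W=0) weight 1/36
  (Y=1, X=0, Z=4, W=1) weight 1/36
  (Y=1, X=0, Z=4, W=2) weight 1/36
  (Y=1, X=1, Z=4, W=0) weight 1/36
  (Y=1, X=1, Z=4, W=1) weight 1/36
  (Y=1, X=1, Z=4, W=2) weight 1/36
  (Y=2, X=0, Z=3, W=0) weight 1/24
  (Y=2, X=0, Z=3, W=1) weight 1/24
  … 4 more
Group by Z:
  weight(Z=3) = 1/6
  weight(Z=4) = 1/6
Total weight = 1/6 + 1/6 = 1/3
P(Z=3 | obs) = 1/6 / 1/3 = 1/2
P(Z=4 | obs) = 1/6 / 1/3 = 1/2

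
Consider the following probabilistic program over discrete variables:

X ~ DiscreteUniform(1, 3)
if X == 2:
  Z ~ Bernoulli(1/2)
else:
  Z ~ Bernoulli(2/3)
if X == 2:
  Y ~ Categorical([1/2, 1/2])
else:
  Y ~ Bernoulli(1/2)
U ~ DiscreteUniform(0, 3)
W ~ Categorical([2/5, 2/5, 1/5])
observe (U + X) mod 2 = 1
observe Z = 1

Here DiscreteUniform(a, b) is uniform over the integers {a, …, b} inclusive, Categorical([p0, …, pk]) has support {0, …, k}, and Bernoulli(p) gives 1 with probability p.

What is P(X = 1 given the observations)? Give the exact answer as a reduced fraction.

Enumerate traces; 36 have nonzero weight after conditioning:
  (X=1, Z=1, Y=0, U=0, W=0) weight 1/90
  (X=1, Z=1, Y=0, U=0, W=1) weight 1/90
  (X=1, Z=1, Y=0, U=0, W=2) weight 1/180
  (X=1, Z=1, Y=0, U=2, W=0) weight 1/90
  (X=1, Z=1, Y=0, U=2, W=1) weight 1/90
  (X=1, Z=1, Y=0, U=2, W=2) weight 1/180
  (X=1, Z=1, Y=1, U=0, W=0) weight 1/90
  (X=1, Z=1, Y=1, U=0, W=1) weight 1/90
  (X=2, Z=1, Y=0, U=1, W=0) weight 1/120
  (X=3, Z=1, Y=0, U=0, W=0) weight 1/90
  … 26 more
Group by X:
  weight(X=1) = 1/9
  weight(X=2) = 1/12
  weight(X=3) = 1/9
Total weight = 1/9 + 1/12 + 1/9 = 11/36
P(X=1 | obs) = 1/9 / 11/36 = 4/11
P(X=2 | obs) = 1/12 / 11/36 = 3/11
P(X=3 | obs) = 1/9 / 11/36 = 4/11

P(X = 1 | obs) = 4/11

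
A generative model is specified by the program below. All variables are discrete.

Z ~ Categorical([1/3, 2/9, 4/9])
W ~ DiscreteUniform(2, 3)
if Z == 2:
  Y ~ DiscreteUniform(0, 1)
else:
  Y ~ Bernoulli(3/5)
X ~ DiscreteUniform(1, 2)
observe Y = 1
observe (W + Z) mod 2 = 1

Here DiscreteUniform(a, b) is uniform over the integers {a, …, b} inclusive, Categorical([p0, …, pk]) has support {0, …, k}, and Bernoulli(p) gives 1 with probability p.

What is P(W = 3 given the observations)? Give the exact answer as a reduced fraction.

Enumerate traces; 6 have nonzero weight after conditioning:
  (Z=0, W=3, Y=1, X=1) weight 1/20
  (Z=0, W=3, Y=1, X=2) weight 1/20
  (Z=1, W=2, Y=1, X=1) weight 1/30
  (Z=1, W=2, Y=1, X=2) weight 1/30
  (Z=2, W=3, Y=1, X=1) weight 1/18
  (Z=2, W=3, Y=1, X=2) weight 1/18
Group by W:
  weight(W=2) = 1/15
  weight(W=3) = 19/90
Total weight = 1/15 + 19/90 = 5/18
P(W=2 | obs) = 1/15 / 5/18 = 6/25
P(W=3 | obs) = 19/90 / 5/18 = 19/25

P(W = 3 | obs) = 19/25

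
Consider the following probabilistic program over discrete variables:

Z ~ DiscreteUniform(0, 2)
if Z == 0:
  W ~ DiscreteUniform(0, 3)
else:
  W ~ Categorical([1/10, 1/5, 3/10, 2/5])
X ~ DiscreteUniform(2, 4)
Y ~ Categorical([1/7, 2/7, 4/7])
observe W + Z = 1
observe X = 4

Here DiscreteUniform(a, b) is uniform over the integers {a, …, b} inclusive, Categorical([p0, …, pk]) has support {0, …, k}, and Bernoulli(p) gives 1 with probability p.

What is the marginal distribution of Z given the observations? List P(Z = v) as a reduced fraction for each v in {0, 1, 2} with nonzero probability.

Enumerate traces; 6 have nonzero weight after conditioning:
  (Z=0, W=1, X=4, Y=0) weight 1/252
  (Z=0, W=1, X=4, Y=1) weight 1/126
  (Z=0, W=1, X=4, Y=2) weight 1/63
  (Z=1, W=0, X=4, Y=0) weight 1/630
  (Z=1, W=0, X=4, Y=1) weight 1/315
  (Z=1, W=0, X=4, Y=2) weight 2/315
Group by Z:
  weight(Z=0) = 1/36
  weight(Z=1) = 1/90
Total weight = 1/36 + 1/90 = 7/180
P(Z=0 | obs) = 1/36 / 7/180 = 5/7
P(Z=1 | obs) = 1/90 / 7/180 = 2/7

P(Z=0) = 5/7, P(Z=1) = 2/7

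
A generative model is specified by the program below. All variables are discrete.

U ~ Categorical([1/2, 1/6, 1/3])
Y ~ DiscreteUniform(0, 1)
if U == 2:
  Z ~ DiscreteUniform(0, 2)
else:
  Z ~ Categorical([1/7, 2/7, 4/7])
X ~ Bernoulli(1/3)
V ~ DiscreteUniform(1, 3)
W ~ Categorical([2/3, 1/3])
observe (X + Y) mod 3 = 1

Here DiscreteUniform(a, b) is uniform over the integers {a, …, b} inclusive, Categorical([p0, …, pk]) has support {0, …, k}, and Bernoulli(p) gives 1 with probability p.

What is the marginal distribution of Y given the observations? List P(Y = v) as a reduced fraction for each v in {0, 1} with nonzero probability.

P(Y=0) = 1/3, P(Y=1) = 2/3

Enumerate traces; 108 have nonzero weight after conditioning:
  (U=0, Y=0, Z=0, X=1, V=1, W=0) weight 1/378
  (U=0, Y=0, Z=0, X=1, V=1, W=1) weight 1/756
  (U=0, Y=0, Z=0, X=1, V=2, W=0) weight 1/378
  (U=0, Y=0, Z=0, X=1, V=2, W=1) weight 1/756
  (U=0, Y=0, Z=0, X=1, V=3, W=0) weight 1/378
  (U=0, Y=0, Z=0, X=1, V=3, W=1) weight 1/756
  (U=0, Y=0, Z=1, X=1, V=1, W=0) weight 1/189
  (U=0, Y=0, Z=1, X=1, V=1, W=1) weight 1/378
  (U=0, Y=1, Z=0, X=0, V=1, W=0) weight 1/189
  … 99 more
Group by Y:
  weight(Y=0) = 1/6
  weight(Y=1) = 1/3
Total weight = 1/6 + 1/3 = 1/2
P(Y=0 | obs) = 1/6 / 1/2 = 1/3
P(Y=1 | obs) = 1/3 / 1/2 = 2/3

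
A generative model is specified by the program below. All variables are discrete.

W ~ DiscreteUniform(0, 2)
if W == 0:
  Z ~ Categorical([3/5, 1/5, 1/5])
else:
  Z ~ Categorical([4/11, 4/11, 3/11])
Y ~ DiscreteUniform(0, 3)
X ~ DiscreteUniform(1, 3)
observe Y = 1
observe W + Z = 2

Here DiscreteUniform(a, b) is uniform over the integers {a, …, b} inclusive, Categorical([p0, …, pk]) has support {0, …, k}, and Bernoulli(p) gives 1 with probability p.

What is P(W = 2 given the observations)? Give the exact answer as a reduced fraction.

P(W = 2 | obs) = 20/51

Enumerate traces; 9 have nonzero weight after conditioning:
  (W=0, Z=2, Y=1, X=1) weight 1/180
  (W=0, Z=2, Y=1, X=2) weight 1/180
  (W=0, Z=2, Y=1, X=3) weight 1/180
  (W=1, Z=1, Y=1, X=1) weight 1/99
  (W=1, Z=1, Y=1, X=2) weight 1/99
  (W=1, Z=1, Y=1, X=3) weight 1/99
  (W=2, Z=0, Y=1, X=1) weight 1/99
  (W=2, Z=0, Y=1, X=2) weight 1/99
  … 1 more
Group by W:
  weight(W=0) = 1/60
  weight(W=1) = 1/33
  weight(W=2) = 1/33
Total weight = 1/60 + 1/33 + 1/33 = 17/220
P(W=0 | obs) = 1/60 / 17/220 = 11/51
P(W=1 | obs) = 1/33 / 17/220 = 20/51
P(W=2 | obs) = 1/33 / 17/220 = 20/51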